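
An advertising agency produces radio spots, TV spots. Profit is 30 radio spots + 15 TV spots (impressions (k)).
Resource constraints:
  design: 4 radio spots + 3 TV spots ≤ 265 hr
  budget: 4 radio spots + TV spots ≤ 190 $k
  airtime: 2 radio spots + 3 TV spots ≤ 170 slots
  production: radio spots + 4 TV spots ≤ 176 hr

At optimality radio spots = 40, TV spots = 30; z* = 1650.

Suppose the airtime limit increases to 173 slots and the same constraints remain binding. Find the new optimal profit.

Binding: budget and airtime. Non-binding: design (15 unused), production (16 unused).
By complementary slackness, y = 0 for the non-binding constraints.
The binding rows give the dual system: 4·y_budget + 2·y_airtime = 30 and 1·y_budget + 3·y_airtime = 15.
This yields shadow prices y_budget = 6, y_airtime = 3.
Δz = y_airtime·Δb = 3 × (3) = 9, so new z* = 1650 + 9 = 1659.

1659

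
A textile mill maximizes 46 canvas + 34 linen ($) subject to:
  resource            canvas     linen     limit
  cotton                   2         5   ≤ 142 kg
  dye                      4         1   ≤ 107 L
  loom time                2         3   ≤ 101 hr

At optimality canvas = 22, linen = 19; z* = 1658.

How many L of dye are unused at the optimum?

0

dye used = 4·22 + 1·19 = 107; slack = 107 − 107 = 0.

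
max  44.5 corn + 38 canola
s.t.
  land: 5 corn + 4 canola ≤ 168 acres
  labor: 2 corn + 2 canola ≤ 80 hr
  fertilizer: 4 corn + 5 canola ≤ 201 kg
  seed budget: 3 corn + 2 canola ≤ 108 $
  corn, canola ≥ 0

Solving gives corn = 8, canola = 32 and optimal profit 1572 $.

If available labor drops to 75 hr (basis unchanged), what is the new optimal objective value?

At the optimum: land uses 168 of 168 (binding); labor uses 80 of 80 (binding); fertilizer uses 192 of 201 (slack = 9); seed budget uses 88 of 108 (slack = 20).
By complementary slackness, y = 0 for the non-binding constraints.
The binding rows give the dual system: 5·y_land + 2·y_labor = 44.5 and 4·y_land + 2·y_labor = 38.
Solving: y_land = 6.5, y_labor = 6.
Δz = y_labor·Δb = 6 × (-5) = -30, so new z* = 1572 − 30 = 1542.

1542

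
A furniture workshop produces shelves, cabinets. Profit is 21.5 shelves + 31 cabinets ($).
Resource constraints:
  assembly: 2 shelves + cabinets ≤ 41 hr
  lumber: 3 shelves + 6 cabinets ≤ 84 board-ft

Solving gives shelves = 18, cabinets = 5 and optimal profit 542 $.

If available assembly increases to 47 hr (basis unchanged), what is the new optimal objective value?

Both assembly and lumber are binding at x*.
The binding rows give the dual system: 2·y_assembly + 3·y_lumber = 21.5 and 1·y_assembly + 6·y_lumber = 31.
Solving: y_assembly = 4, y_lumber = 4.5.
Δz = y_assembly·Δb = 4 × (6) = 24, so new z* = 542 + 24 = 566.

566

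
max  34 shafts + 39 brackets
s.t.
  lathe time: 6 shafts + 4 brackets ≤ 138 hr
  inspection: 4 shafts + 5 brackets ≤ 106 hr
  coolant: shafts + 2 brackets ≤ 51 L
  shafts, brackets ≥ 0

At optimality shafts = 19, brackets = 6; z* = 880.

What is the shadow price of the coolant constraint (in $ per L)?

0

Check each constraint at x*: lathe time 138/138 (tight); inspection 106/106 (tight); coolant 31/51 (slack 20).
Since coolant is not tight, its dual is 0.
Dual feasibility on the basic columns requires 6·y_lathe time + 4·y_inspection = 34, 4·y_lathe time + 5·y_inspection = 39.
This yields shadow prices y_lathe time = 1, y_inspection = 7.
Shadow price of coolant = 0.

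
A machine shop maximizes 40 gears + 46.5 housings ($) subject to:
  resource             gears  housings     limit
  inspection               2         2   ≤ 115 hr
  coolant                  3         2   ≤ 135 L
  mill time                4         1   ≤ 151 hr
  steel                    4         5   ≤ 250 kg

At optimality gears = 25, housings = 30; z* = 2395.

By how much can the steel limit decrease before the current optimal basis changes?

Binding constraints: coolant, steel. The basis is B = [[3,2],[4,5]] with det 7.
Per unit decrease in steel, x* moves by d = (0.2857, -0.4286).
The basis stays optimal until mill time becomes binding; allowable decrease = 29.4 kg.

29.4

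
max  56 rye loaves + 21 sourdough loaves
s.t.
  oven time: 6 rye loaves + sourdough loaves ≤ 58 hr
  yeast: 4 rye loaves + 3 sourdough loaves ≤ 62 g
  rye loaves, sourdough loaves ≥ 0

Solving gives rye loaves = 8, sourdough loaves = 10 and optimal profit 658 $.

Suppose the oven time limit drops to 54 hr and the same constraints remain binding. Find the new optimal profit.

Both oven time and yeast are binding at x*.
Dual feasibility on the basic columns requires 6·y_oven time + 4·y_yeast = 56, 1·y_oven time + 3·y_yeast = 21.
Solving: y_oven time = 6, y_yeast = 5.
Δz = y_oven time·Δb = 6 × (-4) = -24, so new z* = 658 − 24 = 634.

634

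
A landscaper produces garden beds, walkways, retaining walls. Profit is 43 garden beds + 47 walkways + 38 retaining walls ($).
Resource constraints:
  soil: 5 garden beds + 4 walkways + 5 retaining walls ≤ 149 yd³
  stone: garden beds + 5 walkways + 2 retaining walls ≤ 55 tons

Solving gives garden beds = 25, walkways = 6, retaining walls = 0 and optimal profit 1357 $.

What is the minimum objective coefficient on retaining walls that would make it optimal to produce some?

Check each constraint at x*: soil 149/149 (tight); stone 55/55 (tight).
The binding rows give the dual system: 5·y_soil + 1·y_stone = 43 and 4·y_soil + 5·y_stone = 47.
This yields shadow prices y_soil = 8, y_stone = 3.
retaining walls enters the basis when its profit ≥ yᵀa₃ = 8·5 + 3·2 = 46.

46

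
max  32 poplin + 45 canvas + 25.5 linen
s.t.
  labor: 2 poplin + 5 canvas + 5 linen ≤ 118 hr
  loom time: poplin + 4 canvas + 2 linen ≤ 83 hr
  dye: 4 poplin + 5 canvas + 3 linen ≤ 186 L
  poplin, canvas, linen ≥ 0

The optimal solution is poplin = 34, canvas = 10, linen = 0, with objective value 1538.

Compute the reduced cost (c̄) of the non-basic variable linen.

Check each constraint at x*: labor 118/118 (tight); loom time 74/83 (slack 9); dye 186/186 (tight).
By complementary slackness, y = 0 for the non-binding constraint.
The binding rows give the dual system: 2·y_labor + 4·y_dye = 32 and 5·y_labor + 5·y_dye = 45.
Solving: y_labor = 2, y_dye = 7.
Reduced cost of linen: c₃ − yᵀa₃ = 25.5 − (2·5 + 7·3) = 25.5 − 31 = -5.5.

-5.5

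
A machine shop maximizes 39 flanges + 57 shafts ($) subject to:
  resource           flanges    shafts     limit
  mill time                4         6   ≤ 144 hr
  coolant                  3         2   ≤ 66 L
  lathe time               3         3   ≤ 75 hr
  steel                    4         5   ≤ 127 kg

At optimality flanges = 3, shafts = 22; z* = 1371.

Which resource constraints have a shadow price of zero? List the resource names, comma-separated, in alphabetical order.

mill time: 144/144 (binding)
coolant: 53/66 (slack 13)
lathe time: 75/75 (binding)
steel: 122/127 (slack 5)
By complementary slackness, a constraint with positive slack has shadow price 0 → coolant, steel.

coolant, steel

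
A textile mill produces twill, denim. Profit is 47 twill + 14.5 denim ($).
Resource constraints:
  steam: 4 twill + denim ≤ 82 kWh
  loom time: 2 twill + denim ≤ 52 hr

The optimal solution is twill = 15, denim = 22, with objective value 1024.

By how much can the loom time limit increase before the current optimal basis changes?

Binding constraints: steam, loom time. The basis is B = [[4,1],[2,1]] with det 2.
Per unit increase in loom time, x* moves by d = (-0.5, 2).
The basis stays optimal until twill reaches 0; allowable increase = 30 hr.

30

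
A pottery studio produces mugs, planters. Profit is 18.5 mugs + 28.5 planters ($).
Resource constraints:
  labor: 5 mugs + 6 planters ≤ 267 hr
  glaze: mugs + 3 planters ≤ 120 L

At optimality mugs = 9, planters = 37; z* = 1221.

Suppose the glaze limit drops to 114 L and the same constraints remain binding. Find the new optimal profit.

1200

Check each constraint at x*: labor 267/267 (tight); glaze 120/120 (tight).
From A_Bᵀ y = c: 5·y_labor + 1·y_glaze = 18.5; 6·y_labor + 3·y_glaze = 28.5.
This yields shadow prices y_labor = 3, y_glaze = 3.5.
Δz = y_glaze·Δb = 3.5 × (-6) = -21, so new z* = 1221 − 21 = 1200.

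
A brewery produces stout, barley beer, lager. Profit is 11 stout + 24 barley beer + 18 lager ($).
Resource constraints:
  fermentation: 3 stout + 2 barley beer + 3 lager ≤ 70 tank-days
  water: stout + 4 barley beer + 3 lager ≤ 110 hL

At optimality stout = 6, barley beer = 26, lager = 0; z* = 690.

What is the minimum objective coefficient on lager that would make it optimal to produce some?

21

Both fermentation and water are binding at x*.
The binding rows give the dual system: 3·y_fermentation + 1·y_water = 11 and 2·y_fermentation + 4·y_water = 24.
Solving: y_fermentation = 2, y_water = 5.
lager enters the basis when its profit ≥ yᵀa₃ = 2·3 + 5·3 = 21.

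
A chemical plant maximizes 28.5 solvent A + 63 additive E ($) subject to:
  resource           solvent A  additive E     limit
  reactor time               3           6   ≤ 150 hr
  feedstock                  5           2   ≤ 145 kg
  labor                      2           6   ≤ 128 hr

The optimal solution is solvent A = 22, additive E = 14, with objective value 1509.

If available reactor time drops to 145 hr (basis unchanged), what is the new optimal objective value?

1471.5

Binding: reactor time and labor. Non-binding: feedstock (7 unused).
Slack constraints have shadow price 0 (complementary slackness).
From A_Bᵀ y = c: 3·y_reactor time + 2·y_labor = 28.5; 6·y_reactor time + 6·y_labor = 63.
Solving: y_reactor time = 7.5, y_labor = 3.
Δz = y_reactor time·Δb = 7.5 × (-5) = -37.5, so new z* = 1509 − 37.5 = 1471.5.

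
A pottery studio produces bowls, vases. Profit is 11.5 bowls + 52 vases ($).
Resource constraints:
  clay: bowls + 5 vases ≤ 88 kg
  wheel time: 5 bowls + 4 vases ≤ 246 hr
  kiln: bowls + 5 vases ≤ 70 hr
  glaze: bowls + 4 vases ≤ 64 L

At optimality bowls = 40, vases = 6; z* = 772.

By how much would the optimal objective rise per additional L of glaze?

5.5

At the optimum: clay uses 70 of 88 (slack = 18); wheel time uses 224 of 246 (slack = 22); kiln uses 70 of 70 (binding); glaze uses 64 of 64 (binding).
Since clay, wheel time are not tight, their duals are 0.
Dual feasibility on the basic columns requires 1·y_kiln + 1·y_glaze = 11.5, 5·y_kiln + 4·y_glaze = 52.
This yields shadow prices y_kiln = 6, y_glaze = 5.5.
Shadow price of glaze = 5.5.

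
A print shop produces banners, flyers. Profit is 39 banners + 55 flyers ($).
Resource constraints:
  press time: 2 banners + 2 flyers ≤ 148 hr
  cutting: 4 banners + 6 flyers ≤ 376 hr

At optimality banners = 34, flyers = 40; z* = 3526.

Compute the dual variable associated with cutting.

8

Check each constraint at x*: press time 148/148 (tight); cutting 376/376 (tight).
Dual feasibility on the basic columns requires 2·y_press time + 4·y_cutting = 39, 2·y_press time + 6·y_cutting = 55.
Solving: y_press time = 3.5, y_cutting = 8.
Shadow price of cutting = 8.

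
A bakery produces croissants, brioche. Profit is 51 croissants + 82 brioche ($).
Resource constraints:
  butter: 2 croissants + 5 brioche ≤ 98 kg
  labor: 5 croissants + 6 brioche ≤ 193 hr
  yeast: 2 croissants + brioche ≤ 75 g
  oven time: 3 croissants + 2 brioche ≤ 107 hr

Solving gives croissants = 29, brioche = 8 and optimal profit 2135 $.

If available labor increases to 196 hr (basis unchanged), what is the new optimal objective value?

Check each constraint at x*: butter 98/98 (tight); labor 193/193 (tight); yeast 66/75 (slack 9); oven time 103/107 (slack 4).
Since yeast, oven time are not tight, their duals are 0.
The binding rows give the dual system: 2·y_butter + 5·y_labor = 51 and 5·y_butter + 6·y_labor = 82.
→ y_butter = 8 and y_labor = 7.
Δz = y_labor·Δb = 7 × (3) = 21, so new z* = 2135 + 21 = 2156.

2156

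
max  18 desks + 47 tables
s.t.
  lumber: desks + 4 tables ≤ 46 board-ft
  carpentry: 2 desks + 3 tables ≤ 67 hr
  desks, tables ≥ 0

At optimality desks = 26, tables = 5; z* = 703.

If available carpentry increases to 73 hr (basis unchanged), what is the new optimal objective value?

733

At the optimum: lumber uses 46 of 46 (binding); carpentry uses 67 of 67 (binding).
Dual feasibility on the basic columns requires 1·y_lumber + 2·y_carpentry = 18, 4·y_lumber + 3·y_carpentry = 47.
→ y_lumber = 8 and y_carpentry = 5.
Δz = y_carpentry·Δb = 5 × (6) = 30, so new z* = 703 + 30 = 733.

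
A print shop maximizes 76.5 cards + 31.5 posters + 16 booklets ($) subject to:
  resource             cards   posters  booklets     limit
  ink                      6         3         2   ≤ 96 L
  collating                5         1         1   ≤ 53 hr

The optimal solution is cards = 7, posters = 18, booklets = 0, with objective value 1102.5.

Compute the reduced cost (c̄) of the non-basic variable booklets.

-6.5

Both ink and collating are binding at x*.
Dual feasibility on the basic columns requires 6·y_ink + 5·y_collating = 76.5, 3·y_ink + 1·y_collating = 31.5.
This yields shadow prices y_ink = 9, y_collating = 4.5.
Reduced cost of booklets: c₃ − yᵀa₃ = 16 − (9·2 + 4.5·1) = 16 − 22.5 = -6.5.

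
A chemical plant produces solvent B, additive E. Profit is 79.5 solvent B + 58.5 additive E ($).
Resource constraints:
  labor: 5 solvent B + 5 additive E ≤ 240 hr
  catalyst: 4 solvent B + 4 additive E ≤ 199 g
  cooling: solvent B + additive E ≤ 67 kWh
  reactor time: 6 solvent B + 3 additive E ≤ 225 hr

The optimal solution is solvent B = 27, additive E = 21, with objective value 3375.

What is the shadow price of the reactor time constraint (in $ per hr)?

At the optimum: labor uses 240 of 240 (binding); catalyst uses 192 of 199 (slack = 7); cooling uses 48 of 67 (slack = 19); reactor time uses 225 of 225 (binding).
Since catalyst, cooling are not tight, their duals are 0.
From A_Bᵀ y = c: 5·y_labor + 6·y_reactor time = 79.5; 5·y_labor + 3·y_reactor time = 58.5.
This yields shadow prices y_labor = 7.5, y_reactor time = 7.
Shadow price of reactor time = 7.

7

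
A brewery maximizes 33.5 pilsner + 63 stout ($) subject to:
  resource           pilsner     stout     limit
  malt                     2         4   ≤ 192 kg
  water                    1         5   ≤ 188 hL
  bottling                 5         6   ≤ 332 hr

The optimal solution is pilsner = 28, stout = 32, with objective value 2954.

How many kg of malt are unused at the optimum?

8

malt used = 2·28 + 4·32 = 184; slack = 192 − 184 = 8.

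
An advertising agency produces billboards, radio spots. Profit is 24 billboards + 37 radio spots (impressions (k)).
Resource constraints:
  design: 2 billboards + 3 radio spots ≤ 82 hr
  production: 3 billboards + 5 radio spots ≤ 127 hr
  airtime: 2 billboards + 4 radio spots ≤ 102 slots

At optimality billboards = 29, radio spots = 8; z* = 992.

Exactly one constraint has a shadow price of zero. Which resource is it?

design: 82/82 (binding)
production: 127/127 (binding)
airtime: 90/102 (slack 12)
By complementary slackness, a constraint with positive slack has shadow price 0 → airtime.

airtime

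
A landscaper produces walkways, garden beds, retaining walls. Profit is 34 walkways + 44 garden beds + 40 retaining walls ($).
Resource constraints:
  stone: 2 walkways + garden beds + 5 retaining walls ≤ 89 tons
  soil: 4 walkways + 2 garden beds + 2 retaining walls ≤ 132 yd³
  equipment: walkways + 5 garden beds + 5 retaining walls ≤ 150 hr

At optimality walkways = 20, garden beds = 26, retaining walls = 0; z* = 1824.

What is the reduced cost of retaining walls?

-4

Check each constraint at x*: stone 66/89 (slack 23); soil 132/132 (tight); equipment 150/150 (tight).
Slack constraints have shadow price 0 (complementary slackness).
Dual feasibility on the basic columns requires 4·y_soil + 1·y_equipment = 34, 2·y_soil + 5·y_equipment = 44.
This yields shadow prices y_soil = 7, y_equipment = 6.
Reduced cost of retaining walls: c₃ − yᵀa₃ = 40 − (7·2 + 6·5) = 40 − 44 = -4.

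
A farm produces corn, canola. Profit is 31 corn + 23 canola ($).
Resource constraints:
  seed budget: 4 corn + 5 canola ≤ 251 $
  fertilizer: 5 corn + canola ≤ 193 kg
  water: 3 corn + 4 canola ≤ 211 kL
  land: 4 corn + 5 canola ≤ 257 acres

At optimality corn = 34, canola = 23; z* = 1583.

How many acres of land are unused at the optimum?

6

land used = 4·34 + 5·23 = 251; slack = 257 − 251 = 6.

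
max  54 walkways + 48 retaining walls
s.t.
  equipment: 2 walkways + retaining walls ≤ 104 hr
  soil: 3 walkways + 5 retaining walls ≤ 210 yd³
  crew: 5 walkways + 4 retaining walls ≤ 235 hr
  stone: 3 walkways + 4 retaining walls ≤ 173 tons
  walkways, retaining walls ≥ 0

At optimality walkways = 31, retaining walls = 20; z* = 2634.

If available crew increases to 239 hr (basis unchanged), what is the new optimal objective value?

2670

At the optimum: equipment uses 82 of 104 (slack = 22); soil uses 193 of 210 (slack = 17); crew uses 235 of 235 (binding); stone uses 173 of 173 (binding).
By complementary slackness, y = 0 for the non-binding constraints.
Dual feasibility on the basic columns requires 5·y_crew + 3·y_stone = 54, 4·y_crew + 4·y_stone = 48.
→ y_crew = 9 and y_stone = 3.
Δz = y_crew·Δb = 9 × (4) = 36, so new z* = 2634 + 36 = 2670.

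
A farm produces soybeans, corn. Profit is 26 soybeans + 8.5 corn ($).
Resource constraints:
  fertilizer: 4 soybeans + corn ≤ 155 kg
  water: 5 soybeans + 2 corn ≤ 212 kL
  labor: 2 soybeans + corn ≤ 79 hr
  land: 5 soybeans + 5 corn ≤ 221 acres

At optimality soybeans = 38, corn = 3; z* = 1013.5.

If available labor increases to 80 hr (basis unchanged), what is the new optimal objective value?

1017.5

Check each constraint at x*: fertilizer 155/155 (tight); water 196/212 (slack 16); labor 79/79 (tight); land 205/221 (slack 16).
Slack constraints have shadow price 0 (complementary slackness).
The binding rows give the dual system: 4·y_fertilizer + 2·y_labor = 26 and 1·y_fertilizer + 1·y_labor = 8.5.
Solving: y_fertilizer = 4.5, y_labor = 4.
Δz = y_labor·Δb = 4 × (1) = 4, so new z* = 1013.5 + 4 = 1017.5.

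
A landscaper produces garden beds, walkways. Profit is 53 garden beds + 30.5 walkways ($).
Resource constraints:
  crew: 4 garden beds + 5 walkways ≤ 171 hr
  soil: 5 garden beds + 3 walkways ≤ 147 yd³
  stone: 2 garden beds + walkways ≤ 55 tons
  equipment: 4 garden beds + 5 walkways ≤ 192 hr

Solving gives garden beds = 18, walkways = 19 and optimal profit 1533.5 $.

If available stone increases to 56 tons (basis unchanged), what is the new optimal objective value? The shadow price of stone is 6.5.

1540

Δb = 1, so new z* = 1533.5 + (6.5)·(1) = 1533.5 + 6.5 = 1540.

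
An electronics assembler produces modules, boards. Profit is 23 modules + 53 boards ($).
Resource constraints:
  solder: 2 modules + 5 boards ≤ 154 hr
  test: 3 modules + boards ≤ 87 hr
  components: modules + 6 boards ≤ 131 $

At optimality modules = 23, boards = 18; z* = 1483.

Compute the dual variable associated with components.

At the optimum: solder uses 136 of 154 (slack = 18); test uses 87 of 87 (binding); components uses 131 of 131 (binding).
Slack constraints have shadow price 0 (complementary slackness).
Dual feasibility on the basic columns requires 3·y_test + 1·y_components = 23, 1·y_test + 6·y_components = 53.
Solving: y_test = 5, y_components = 8.
Shadow price of components = 8.

8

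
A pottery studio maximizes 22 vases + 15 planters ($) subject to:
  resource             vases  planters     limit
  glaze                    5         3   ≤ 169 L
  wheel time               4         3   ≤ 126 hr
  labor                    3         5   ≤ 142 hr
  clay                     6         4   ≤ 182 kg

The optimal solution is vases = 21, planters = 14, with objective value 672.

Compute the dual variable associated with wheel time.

1

Check each constraint at x*: glaze 147/169 (slack 22); wheel time 126/126 (tight); labor 133/142 (slack 9); clay 182/182 (tight).
Since glaze, labor are not tight, their duals are 0.
From A_Bᵀ y = c: 4·y_wheel time + 6·y_clay = 22; 3·y_wheel time + 4·y_clay = 15.
Solving: y_wheel time = 1, y_clay = 3.
Shadow price of wheel time = 1.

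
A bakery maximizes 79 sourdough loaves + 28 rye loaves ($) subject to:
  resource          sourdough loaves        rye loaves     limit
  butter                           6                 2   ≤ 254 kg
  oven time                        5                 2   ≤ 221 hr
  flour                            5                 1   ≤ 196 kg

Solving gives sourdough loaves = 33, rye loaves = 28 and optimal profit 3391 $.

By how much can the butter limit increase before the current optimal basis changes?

Binding constraints: butter, oven time. The basis is B = [[6,2],[5,2]] with det 2.
Per unit increase in butter, x* moves by d = (1, -2.5).
The basis stays optimal until flour becomes binding; allowable increase = 1.2 kg.

1.2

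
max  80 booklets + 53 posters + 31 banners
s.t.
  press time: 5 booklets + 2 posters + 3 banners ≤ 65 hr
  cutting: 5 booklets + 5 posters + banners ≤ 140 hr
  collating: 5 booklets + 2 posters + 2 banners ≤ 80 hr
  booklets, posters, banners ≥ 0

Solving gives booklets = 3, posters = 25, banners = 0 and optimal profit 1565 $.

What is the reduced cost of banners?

-3

At the optimum: press time uses 65 of 65 (binding); cutting uses 140 of 140 (binding); collating uses 65 of 80 (slack = 15).
Slack constraints have shadow price 0 (complementary slackness).
From A_Bᵀ y = c: 5·y_press time + 5·y_cutting = 80; 2·y_press time + 5·y_cutting = 53.
This yields shadow prices y_press time = 9, y_cutting = 7.
Reduced cost of banners: c₃ − yᵀa₃ = 31 − (9·3 + 7·1) = 31 − 34 = -3.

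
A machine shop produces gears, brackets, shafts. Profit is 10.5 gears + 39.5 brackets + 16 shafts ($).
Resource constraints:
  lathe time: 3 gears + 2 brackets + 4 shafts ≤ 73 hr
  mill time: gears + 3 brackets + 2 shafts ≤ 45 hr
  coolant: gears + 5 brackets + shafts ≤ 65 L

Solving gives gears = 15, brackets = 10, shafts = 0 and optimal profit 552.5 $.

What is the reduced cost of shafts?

-1

At the optimum: lathe time uses 65 of 73 (slack = 8); mill time uses 45 of 45 (binding); coolant uses 65 of 65 (binding).
Since lathe time is not tight, its dual is 0.
The binding rows give the dual system: 1·y_mill time + 1·y_coolant = 10.5 and 3·y_mill time + 5·y_coolant = 39.5.
This yields shadow prices y_mill time = 6.5, y_coolant = 4.
Reduced cost of shafts: c₃ − yᵀa₃ = 16 − (6.5·2 + 4·1) = 16 − 17 = -1.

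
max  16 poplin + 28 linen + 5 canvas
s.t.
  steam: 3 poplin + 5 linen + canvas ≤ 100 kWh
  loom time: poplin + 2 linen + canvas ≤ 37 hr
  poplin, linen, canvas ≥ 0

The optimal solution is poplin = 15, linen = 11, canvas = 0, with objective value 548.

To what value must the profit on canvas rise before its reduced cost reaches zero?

8

Both steam and loom time are binding at x*.
The binding rows give the dual system: 3·y_steam + 1·y_loom time = 16 and 5·y_steam + 2·y_loom time = 28.
→ y_steam = 4 and y_loom time = 4.
canvas enters the basis when its profit ≥ yᵀa₃ = 4·1 + 4·1 = 8.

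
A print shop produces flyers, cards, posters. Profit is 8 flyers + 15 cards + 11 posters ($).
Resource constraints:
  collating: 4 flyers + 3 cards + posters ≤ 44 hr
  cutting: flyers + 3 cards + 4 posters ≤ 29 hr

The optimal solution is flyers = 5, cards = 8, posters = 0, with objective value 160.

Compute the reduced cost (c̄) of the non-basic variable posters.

-6

Check each constraint at x*: collating 44/44 (tight); cutting 29/29 (tight).
Dual feasibility on the basic columns requires 4·y_collating + 1·y_cutting = 8, 3·y_collating + 3·y_cutting = 15.
Solving: y_collating = 1, y_cutting = 4.
Reduced cost of posters: c₃ − yᵀa₃ = 11 − (1·1 + 4·4) = 11 − 17 = -6.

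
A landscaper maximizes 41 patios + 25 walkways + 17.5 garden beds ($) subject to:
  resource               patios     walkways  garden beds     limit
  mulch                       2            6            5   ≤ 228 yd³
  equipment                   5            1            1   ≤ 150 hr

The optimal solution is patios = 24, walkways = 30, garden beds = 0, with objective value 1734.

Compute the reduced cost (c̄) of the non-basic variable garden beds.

-4.5

Check each constraint at x*: mulch 228/228 (tight); equipment 150/150 (tight).
The binding rows give the dual system: 2·y_mulch + 5·y_equipment = 41 and 6·y_mulch + 1·y_equipment = 25.
→ y_mulch = 3 and y_equipment = 7.
Reduced cost of garden beds: c₃ − yᵀa₃ = 17.5 − (3·5 + 7·1) = 17.5 − 22 = -4.5.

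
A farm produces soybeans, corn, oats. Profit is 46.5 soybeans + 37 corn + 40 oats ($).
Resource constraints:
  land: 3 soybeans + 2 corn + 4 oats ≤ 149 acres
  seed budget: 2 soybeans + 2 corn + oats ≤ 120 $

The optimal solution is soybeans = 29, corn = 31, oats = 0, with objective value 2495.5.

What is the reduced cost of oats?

-7

Check each constraint at x*: land 149/149 (tight); seed budget 120/120 (tight).
From A_Bᵀ y = c: 3·y_land + 2·y_seed budget = 46.5; 2·y_land + 2·y_seed budget = 37.
This yields shadow prices y_land = 9.5, y_seed budget = 9.
Reduced cost of oats: c₃ − yᵀa₃ = 40 − (9.5·4 + 9·1) = 40 − 47 = -7.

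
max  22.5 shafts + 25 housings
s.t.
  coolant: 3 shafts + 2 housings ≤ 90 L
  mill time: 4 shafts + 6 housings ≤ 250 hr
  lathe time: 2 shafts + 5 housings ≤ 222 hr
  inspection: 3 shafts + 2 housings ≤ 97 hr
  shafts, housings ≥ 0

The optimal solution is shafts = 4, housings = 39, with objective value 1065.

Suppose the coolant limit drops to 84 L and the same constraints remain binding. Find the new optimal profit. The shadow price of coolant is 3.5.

1044

Δb = -6, so new z* = 1065 + (3.5)·(-6) = 1065 − 21 = 1044.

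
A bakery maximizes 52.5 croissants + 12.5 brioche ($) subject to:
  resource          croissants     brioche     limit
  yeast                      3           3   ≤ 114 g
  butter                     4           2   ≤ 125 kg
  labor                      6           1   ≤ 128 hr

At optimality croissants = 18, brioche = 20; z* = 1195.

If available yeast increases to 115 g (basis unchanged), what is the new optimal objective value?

1196.5

At the optimum: yeast uses 114 of 114 (binding); butter uses 112 of 125 (slack = 13); labor uses 128 of 128 (binding).
Slack constraints have shadow price 0 (complementary slackness).
The binding rows give the dual system: 3·y_yeast + 6·y_labor = 52.5 and 3·y_yeast + 1·y_labor = 12.5.
This yields shadow prices y_yeast = 1.5, y_labor = 8.
Δz = y_yeast·Δb = 1.5 × (1) = 1.5, so new z* = 1195 + 1.5 = 1196.5.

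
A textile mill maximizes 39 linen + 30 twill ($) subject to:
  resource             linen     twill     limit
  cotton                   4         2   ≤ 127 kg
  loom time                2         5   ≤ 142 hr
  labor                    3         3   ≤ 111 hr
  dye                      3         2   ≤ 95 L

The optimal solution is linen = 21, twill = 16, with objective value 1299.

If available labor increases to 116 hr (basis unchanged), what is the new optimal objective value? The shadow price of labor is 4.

1319

Δb = 5, so new z* = 1299 + (4)·(5) = 1299 + 20 = 1319.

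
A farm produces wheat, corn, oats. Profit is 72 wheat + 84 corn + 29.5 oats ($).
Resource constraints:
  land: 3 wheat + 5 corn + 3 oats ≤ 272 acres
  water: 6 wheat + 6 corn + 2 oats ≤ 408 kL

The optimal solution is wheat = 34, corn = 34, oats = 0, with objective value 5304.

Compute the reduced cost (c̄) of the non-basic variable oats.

Both land and water are binding at x*.
From A_Bᵀ y = c: 3·y_land + 6·y_water = 72; 5·y_land + 6·y_water = 84.
→ y_land = 6 and y_water = 9.
Reduced cost of oats: c₃ − yᵀa₃ = 29.5 − (6·3 + 9·2) = 29.5 − 36 = -6.5.

-6.5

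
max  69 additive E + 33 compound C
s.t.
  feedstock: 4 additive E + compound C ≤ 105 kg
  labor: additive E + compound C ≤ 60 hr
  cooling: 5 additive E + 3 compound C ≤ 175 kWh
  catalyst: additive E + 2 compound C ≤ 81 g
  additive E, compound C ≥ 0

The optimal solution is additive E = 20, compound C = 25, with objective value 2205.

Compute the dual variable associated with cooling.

At the optimum: feedstock uses 105 of 105 (binding); labor uses 45 of 60 (slack = 15); cooling uses 175 of 175 (binding); catalyst uses 70 of 81 (slack = 11).
By complementary slackness, y = 0 for the non-binding constraints.
From A_Bᵀ y = c: 4·y_feedstock + 5·y_cooling = 69; 1·y_feedstock + 3·y_cooling = 33.
This yields shadow prices y_feedstock = 6, y_cooling = 9.
Shadow price of cooling = 9.

9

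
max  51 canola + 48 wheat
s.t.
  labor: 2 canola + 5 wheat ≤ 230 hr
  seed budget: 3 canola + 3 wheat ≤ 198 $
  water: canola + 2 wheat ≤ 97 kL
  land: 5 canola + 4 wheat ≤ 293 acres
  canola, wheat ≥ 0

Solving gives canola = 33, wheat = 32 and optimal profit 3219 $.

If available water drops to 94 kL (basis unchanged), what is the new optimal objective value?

Check each constraint at x*: labor 226/230 (slack 4); seed budget 195/198 (slack 3); water 97/97 (tight); land 293/293 (tight).
By complementary slackness, y = 0 for the non-binding constraints.
Dual feasibility on the basic columns requires 1·y_water + 5·y_land = 51, 2·y_water + 4·y_land = 48.
Solving: y_water = 6, y_land = 9.
Δz = y_water·Δb = 6 × (-3) = -18, so new z* = 3219 − 18 = 3201.

3201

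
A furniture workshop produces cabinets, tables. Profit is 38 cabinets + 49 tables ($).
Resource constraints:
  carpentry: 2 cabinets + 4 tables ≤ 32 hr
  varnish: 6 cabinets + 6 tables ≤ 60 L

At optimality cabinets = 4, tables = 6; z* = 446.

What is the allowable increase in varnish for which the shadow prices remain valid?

Binding constraints: carpentry, varnish. The basis is B = [[2,4],[6,6]] with det -12.
Per unit increase in varnish, x* moves by d = (0.3333, -0.1667).
The basis stays optimal until tables reaches 0; allowable increase = 36 L.

36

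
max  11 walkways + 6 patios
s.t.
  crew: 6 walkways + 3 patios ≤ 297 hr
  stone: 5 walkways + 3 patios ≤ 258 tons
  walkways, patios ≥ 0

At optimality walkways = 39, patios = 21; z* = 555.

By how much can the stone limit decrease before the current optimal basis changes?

10.5

Binding constraints: crew, stone. The basis is B = [[6,3],[5,3]] with det 3.
Per unit decrease in stone, x* moves by d = (1, -2).
The basis stays optimal until patios reaches 0; allowable decrease = 10.5 tons.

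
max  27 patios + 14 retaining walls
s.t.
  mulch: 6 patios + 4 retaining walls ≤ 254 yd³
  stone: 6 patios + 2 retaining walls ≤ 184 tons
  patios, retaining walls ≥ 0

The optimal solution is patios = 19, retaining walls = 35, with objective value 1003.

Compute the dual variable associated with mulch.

Both mulch and stone are binding at x*.
Dual feasibility on the basic columns requires 6·y_mulch + 6·y_stone = 27, 4·y_mulch + 2·y_stone = 14.
→ y_mulch = 2.5 and y_stone = 2.
Shadow price of mulch = 2.5.

2.5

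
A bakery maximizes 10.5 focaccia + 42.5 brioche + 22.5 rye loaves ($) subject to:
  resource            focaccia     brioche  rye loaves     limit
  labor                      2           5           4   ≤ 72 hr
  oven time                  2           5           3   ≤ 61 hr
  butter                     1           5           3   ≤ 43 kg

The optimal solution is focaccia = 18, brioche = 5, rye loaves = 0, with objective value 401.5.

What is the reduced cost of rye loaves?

At the optimum: labor uses 61 of 72 (slack = 11); oven time uses 61 of 61 (binding); butter uses 43 of 43 (binding).
Since labor is not tight, its dual is 0.
Dual feasibility on the basic columns requires 2·y_oven time + 1·y_butter = 10.5, 5·y_oven time + 5·y_butter = 42.5.
→ y_oven time = 2 and y_butter = 6.5.
Reduced cost of rye loaves: c₃ − yᵀa₃ = 22.5 − (2·3 + 6.5·3) = 22.5 − 25.5 = -3.

-3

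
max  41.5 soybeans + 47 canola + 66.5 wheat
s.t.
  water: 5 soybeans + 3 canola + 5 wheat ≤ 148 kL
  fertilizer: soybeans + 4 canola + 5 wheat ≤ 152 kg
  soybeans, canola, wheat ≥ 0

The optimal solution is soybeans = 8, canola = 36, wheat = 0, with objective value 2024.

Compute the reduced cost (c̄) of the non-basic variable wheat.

-1

Check each constraint at x*: water 148/148 (tight); fertilizer 152/152 (tight).
From A_Bᵀ y = c: 5·y_water + 1·y_fertilizer = 41.5; 3·y_water + 4·y_fertilizer = 47.
→ y_water = 7 and y_fertilizer = 6.5.
Reduced cost of wheat: c₃ − yᵀa₃ = 66.5 − (7·5 + 6.5·5) = 66.5 − 67.5 = -1.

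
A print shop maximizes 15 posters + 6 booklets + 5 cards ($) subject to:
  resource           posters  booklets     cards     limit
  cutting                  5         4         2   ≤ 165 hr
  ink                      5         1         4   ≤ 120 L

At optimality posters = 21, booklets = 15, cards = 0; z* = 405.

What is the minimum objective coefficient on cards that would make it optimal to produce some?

10

Check each constraint at x*: cutting 165/165 (tight); ink 120/120 (tight).
Dual feasibility on the basic columns requires 5·y_cutting + 5·y_ink = 15, 4·y_cutting + 1·y_ink = 6.
This yields shadow prices y_cutting = 1, y_ink = 2.
cards enters the basis when its profit ≥ yᵀa₃ = 1·2 + 2·4 = 10.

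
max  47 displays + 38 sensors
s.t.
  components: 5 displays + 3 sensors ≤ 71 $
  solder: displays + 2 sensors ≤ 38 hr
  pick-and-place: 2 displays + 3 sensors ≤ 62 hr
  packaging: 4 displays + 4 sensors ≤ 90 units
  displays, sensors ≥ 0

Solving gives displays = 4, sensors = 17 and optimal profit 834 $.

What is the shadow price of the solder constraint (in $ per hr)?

7

Binding: components and solder. Non-binding: pick-and-place (3 unused), packaging (6 unused).
By complementary slackness, y = 0 for the non-binding constraints.
From A_Bᵀ y = c: 5·y_components + 1·y_solder = 47; 3·y_components + 2·y_solder = 38.
Solving: y_components = 8, y_solder = 7.
Shadow price of solder = 7.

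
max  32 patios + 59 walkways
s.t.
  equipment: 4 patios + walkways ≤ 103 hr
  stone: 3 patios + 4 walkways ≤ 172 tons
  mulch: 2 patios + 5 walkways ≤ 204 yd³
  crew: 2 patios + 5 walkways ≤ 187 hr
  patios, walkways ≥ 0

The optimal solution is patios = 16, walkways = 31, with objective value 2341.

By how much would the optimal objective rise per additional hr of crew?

Check each constraint at x*: equipment 95/103 (slack 8); stone 172/172 (tight); mulch 187/204 (slack 17); crew 187/187 (tight).
Slack constraints have shadow price 0 (complementary slackness).
The binding rows give the dual system: 3·y_stone + 2·y_crew = 32 and 4·y_stone + 5·y_crew = 59.
→ y_stone = 6 and y_crew = 7.
Shadow price of crew = 7.

7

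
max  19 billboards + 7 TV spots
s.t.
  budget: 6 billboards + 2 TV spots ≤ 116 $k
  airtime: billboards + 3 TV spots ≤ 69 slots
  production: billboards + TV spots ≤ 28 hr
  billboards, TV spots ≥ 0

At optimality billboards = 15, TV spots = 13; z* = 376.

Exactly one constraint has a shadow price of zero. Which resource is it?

airtime

budget: 116/116 (binding)
airtime: 54/69 (slack 15)
production: 28/28 (binding)
By complementary slackness, a constraint with positive slack has shadow price 0 → airtime.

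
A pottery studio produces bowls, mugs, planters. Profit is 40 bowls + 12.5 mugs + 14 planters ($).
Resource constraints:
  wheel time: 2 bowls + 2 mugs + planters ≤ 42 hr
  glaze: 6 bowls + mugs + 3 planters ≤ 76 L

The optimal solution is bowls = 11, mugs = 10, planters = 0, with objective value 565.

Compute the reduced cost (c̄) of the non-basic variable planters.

Check each constraint at x*: wheel time 42/42 (tight); glaze 76/76 (tight).
The binding rows give the dual system: 2·y_wheel time + 6·y_glaze = 40 and 2·y_wheel time + 1·y_glaze = 12.5.
This yields shadow prices y_wheel time = 3.5, y_glaze = 5.5.
Reduced cost of planters: c₃ − yᵀa₃ = 14 − (3.5·1 + 5.5·3) = 14 − 20 = -6.

-6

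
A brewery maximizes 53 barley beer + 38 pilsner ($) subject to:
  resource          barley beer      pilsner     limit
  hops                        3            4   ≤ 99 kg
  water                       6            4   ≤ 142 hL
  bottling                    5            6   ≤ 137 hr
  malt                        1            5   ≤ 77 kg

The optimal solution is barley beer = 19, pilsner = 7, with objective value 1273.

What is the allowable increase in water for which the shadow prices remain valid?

22.4

Binding constraints: water, bottling. The basis is B = [[6,4],[5,6]] with det 16.
Per unit increase in water, x* moves by d = (0.375, -0.3125).
The basis stays optimal until pilsner reaches 0; allowable increase = 22.4 hL.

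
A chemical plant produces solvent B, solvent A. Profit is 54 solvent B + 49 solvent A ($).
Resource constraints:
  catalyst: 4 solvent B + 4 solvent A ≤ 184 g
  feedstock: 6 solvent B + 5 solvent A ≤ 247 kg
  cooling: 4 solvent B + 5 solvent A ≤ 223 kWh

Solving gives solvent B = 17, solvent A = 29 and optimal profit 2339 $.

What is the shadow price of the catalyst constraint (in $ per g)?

At the optimum: catalyst uses 184 of 184 (binding); feedstock uses 247 of 247 (binding); cooling uses 213 of 223 (slack = 10).
Slack constraints have shadow price 0 (complementary slackness).
From A_Bᵀ y = c: 4·y_catalyst + 6·y_feedstock = 54; 4·y_catalyst + 5·y_feedstock = 49.
This yields shadow prices y_catalyst = 6, y_feedstock = 5.
Shadow price of catalyst = 6.

6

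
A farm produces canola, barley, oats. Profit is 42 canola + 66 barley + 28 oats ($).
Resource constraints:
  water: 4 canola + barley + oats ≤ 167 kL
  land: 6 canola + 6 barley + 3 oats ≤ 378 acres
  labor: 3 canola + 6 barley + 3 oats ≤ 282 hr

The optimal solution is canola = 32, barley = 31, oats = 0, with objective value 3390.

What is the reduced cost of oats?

Check each constraint at x*: water 159/167 (slack 8); land 378/378 (tight); labor 282/282 (tight).
Since water is not tight, its dual is 0.
The binding rows give the dual system: 6·y_land + 3·y_labor = 42 and 6·y_land + 6·y_labor = 66.
Solving: y_land = 3, y_labor = 8.
Reduced cost of oats: c₃ − yᵀa₃ = 28 − (3·3 + 8·3) = 28 − 33 = -5.

-5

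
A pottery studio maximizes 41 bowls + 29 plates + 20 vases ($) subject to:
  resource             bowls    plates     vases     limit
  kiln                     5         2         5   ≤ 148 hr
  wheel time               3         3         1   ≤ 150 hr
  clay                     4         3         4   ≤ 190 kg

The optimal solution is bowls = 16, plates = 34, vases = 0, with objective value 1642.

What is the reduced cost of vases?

-7

Binding: kiln and wheel time. Non-binding: clay (24 unused).
Slack constraints have shadow price 0 (complementary slackness).
Dual feasibility on the basic columns requires 5·y_kiln + 3·y_wheel time = 41, 2·y_kiln + 3·y_wheel time = 29.
Solving: y_kiln = 4, y_wheel time = 7.
Reduced cost of vases: c₃ − yᵀa₃ = 20 − (4·5 + 7·1) = 20 − 27 = -7.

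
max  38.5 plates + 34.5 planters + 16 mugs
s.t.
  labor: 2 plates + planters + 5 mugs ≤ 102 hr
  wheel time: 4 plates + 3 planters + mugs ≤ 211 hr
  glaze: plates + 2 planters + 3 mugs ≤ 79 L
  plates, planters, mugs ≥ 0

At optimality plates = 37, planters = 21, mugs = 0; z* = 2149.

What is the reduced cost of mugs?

-6

At the optimum: labor uses 95 of 102 (slack = 7); wheel time uses 211 of 211 (binding); glaze uses 79 of 79 (binding).
By complementary slackness, y = 0 for the non-binding constraint.
Dual feasibility on the basic columns requires 4·y_wheel time + 1·y_glaze = 38.5, 3·y_wheel time + 2·y_glaze = 34.5.
This yields shadow prices y_wheel time = 8.5, y_glaze = 4.5.
Reduced cost of mugs: c₃ − yᵀa₃ = 16 − (8.5·1 + 4.5·3) = 16 − 22 = -6.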